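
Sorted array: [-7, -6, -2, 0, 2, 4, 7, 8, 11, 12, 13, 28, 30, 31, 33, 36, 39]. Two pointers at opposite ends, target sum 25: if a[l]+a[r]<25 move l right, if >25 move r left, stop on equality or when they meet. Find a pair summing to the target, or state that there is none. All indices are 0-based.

[0,16] -7+39=32 >25 → r--
[0,15] -7+36=29 >25 → r--
[0,14] -7+33=26 >25 → r--
[0,13] -7+31=24 <25 → l++
[1,13] -6+31=25 → found

(-6, 31)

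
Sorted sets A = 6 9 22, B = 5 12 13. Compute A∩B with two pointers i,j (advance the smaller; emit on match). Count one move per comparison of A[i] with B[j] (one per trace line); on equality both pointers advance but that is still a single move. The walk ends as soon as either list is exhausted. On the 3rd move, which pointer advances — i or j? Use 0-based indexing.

[i=0,j=0] 6>5 → j++
[i=0,j=1] 6<12 → i++
[i=1,j=1] 9<12 → i++

i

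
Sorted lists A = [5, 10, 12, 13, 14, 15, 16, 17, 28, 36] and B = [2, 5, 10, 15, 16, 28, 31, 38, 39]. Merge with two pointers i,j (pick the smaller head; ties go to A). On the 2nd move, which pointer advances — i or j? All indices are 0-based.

[i=0,j=0] A[i]=5>B[j]=2 take 2 → j++
[i=0,j=1] A[i]=5<=B[j]=5 take 5 → i++

i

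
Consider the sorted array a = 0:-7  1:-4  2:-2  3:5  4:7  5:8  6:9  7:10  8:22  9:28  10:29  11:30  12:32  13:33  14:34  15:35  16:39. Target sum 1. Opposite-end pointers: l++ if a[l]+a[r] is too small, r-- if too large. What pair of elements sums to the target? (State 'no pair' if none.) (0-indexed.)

[0,16] -7+39=32 >1 → r--
[0,15] -7+35=28 >1 → r--
[0,14] -7+34=27 >1 → r--
[0,13] -7+33=26 >1 → r--
[0,12] -7+32=25 >1 → r--
[0,11] -7+30=23 >1 → r--
[0,10] -7+29=22 >1 → r--
[0,9] -7+28=21 >1 → r--
[0,8] -7+22=15 >1 → r--
[0,7] -7+10=3 >1 → r--
[0,6] -7+9=2 >1 → r--
[0,5] -7+8=1 → found

(-7, 8)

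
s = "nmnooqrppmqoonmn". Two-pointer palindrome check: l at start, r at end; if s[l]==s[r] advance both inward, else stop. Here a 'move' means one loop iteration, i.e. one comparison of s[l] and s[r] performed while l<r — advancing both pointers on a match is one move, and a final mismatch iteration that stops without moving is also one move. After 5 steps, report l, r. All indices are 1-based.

l=1 r=16: 'n'=='n', l++,r--
l=2 r=15: 'm'=='m', l++,r--
l=3 r=14: 'n'=='n', l++,r--
l=4 r=13: 'o'=='o', l++,r--
l=5 r=12: 'o'=='o', l++,r--

l=6, r=11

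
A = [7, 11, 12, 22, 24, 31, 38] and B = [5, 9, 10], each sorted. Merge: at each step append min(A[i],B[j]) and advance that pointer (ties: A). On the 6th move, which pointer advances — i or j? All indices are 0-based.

i

[i=0,j=0] A[i]=7>B[j]=5 take 5 → j++
[i=0,j=1] A[i]=7<=B[j]=9 take 7 → i++
[i=1,j=1] A[i]=11>B[j]=9 take 9 → j++
[i=1,j=2] A[i]=11>B[j]=10 take 10 → j++
[i=1,j=3] B done, take A[i]=11 → i++
[i=2,j=3] B done, take A[i]=12 → i++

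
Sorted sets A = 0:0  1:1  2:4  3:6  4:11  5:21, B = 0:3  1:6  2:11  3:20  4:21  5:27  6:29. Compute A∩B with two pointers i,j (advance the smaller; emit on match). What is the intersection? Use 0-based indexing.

intersection = [6, 11, 21]

i=0 j=0: 0<3, i++
i=1 j=0: 1<3, i++
i=2 j=0: 4>3, j++
i=2 j=1: 4<6, i++
i=3 j=1: 6==6 emit, i++,j++
i=4 j=2: 11==11 emit, i++,j++
i=5 j=3: 21>20, j++
i=5 j=4: 21==21 emit, i++,j++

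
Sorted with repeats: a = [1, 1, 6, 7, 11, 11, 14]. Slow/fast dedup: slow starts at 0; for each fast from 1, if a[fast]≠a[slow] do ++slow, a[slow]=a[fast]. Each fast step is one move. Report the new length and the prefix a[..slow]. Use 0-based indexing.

length 5; prefix = [1, 6, 7, 11, 14]

slow=0 fast=1: a[fast]=1=a[slow] dup, fast++
slow=0 fast=2: a[fast]=6≠a[slow]=1 write a[1]=6, slow++,fast++
slow=1 fast=3: a[fast]=7≠a[slow]=6 write a[2]=7, slow++,fast++
slow=2 fast=4: a[fast]=11≠a[slow]=7 write a[3]=11, slow++,fast++
slow=3 fast=5: a[fast]=11=a[slow] dup, fast++
slow=3 fast=6: a[fast]=14≠a[slow]=11 write a[4]=14, slow++,fast++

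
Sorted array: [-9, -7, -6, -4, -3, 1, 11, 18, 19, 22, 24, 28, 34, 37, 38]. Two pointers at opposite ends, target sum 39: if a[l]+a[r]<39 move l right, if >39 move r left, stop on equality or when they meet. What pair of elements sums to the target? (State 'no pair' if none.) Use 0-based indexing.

(1, 38)

l=0 r=14: -9+38=29 <39, l++
l=1 r=14: -7+38=31 <39, l++
l=2 r=14: -6+38=32 <39, l++
l=3 r=14: -4+38=34 <39, l++
l=4 r=14: -3+38=35 <39, l++
l=5 r=14: 1+38=39, found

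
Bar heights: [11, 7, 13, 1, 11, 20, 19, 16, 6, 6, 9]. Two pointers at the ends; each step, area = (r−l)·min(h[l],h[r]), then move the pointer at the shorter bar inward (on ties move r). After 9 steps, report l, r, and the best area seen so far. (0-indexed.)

l=5, r=6, best area=90

l=0 r=10: min(11,9)*10=90 best=90 *, r--
l=0 r=9: min(11,6)*9=54 best=90, r--
l=0 r=8: min(11,6)*8=48 best=90, r--
l=0 r=7: min(11,16)*7=77 best=90, l++
l=1 r=7: min(7,16)*6=42 best=90, l++
l=2 r=7: min(13,16)*5=65 best=90, l++
l=3 r=7: min(1,16)*4=4 best=90, l++
l=4 r=7: min(11,16)*3=33 best=90, l++
l=5 r=7: min(20,16)*2=32 best=90, r--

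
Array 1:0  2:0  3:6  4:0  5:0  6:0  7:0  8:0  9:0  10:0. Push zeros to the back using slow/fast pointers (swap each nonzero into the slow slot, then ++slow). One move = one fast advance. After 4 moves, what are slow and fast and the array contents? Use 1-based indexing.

slow=2, fast=5, a=[6, 0, 0, 0, 0, 0, 0, 0, 0, 0]

(s=1,f=1) a[fast]=0 → fast++
(s=1,f=2) a[fast]=0 → fast++
(s=1,f=3) a[fast]=6≠0 swap→a[1]=6 → slow++,fast++
(s=2,f=4) a[fast]=0 → fast++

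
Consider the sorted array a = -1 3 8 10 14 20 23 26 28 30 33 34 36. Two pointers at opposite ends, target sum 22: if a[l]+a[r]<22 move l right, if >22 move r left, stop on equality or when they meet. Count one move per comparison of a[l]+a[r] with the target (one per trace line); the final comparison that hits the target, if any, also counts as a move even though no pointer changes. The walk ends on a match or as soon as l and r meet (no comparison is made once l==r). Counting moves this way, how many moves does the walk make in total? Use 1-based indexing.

7 moves

[1,13] -1+36=35 >22 → r--
[1,12] -1+34=33 >22 → r--
[1,11] -1+33=32 >22 → r--
[1,10] -1+30=29 >22 → r--
[1,9] -1+28=27 >22 → r--
[1,8] -1+26=25 >22 → r--
[1,7] -1+23=22 → found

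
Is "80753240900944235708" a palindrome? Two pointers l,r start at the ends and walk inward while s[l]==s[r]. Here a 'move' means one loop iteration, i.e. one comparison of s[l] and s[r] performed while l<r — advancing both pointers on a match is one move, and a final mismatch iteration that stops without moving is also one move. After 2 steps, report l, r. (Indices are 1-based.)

l=3, r=18

l=1 r=20: '8'=='8', l++,r--
l=2 r=19: '0'=='0', l++,r--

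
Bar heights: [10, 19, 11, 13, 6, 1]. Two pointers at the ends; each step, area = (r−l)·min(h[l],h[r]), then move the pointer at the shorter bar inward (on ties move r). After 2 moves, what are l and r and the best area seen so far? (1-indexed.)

l=1, r=4, best area=24

[1,6] min(10,1)*5=5 best=5 * → r--
[1,5] min(10,6)*4=24 best=24 * → r--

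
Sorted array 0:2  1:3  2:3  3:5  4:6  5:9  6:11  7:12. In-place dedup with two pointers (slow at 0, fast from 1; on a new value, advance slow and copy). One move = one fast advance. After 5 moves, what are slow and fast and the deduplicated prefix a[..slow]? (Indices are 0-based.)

slow=4, fast=6, prefix=[2, 3, 5, 6, 9]

slow=0 fast=1: a[fast]=3≠a[slow]=2 write a[1]=3, slow++,fast++
slow=1 fast=2: a[fast]=3=a[slow] dup, fast++
slow=1 fast=3: a[fast]=5≠a[slow]=3 write a[2]=5, slow++,fast++
slow=2 fast=4: a[fast]=6≠a[slow]=5 write a[3]=6, slow++,fast++
slow=3 fast=5: a[fast]=9≠a[slow]=6 write a[4]=9, slow++,fast++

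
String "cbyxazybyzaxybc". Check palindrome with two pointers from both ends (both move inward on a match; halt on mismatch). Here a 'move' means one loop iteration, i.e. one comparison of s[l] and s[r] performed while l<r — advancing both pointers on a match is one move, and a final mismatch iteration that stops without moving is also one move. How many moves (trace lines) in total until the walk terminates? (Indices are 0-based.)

7 moves

[0,14] 'c'=='c' → l++,r--
[1,13] 'b'=='b' → l++,r--
[2,12] 'y'=='y' → l++,r--
[3,11] 'x'=='x' → l++,r--
[4,10] 'a'=='a' → l++,r--
[5,9] 'z'=='z' → l++,r--
[6,8] 'y'=='y' → l++,r--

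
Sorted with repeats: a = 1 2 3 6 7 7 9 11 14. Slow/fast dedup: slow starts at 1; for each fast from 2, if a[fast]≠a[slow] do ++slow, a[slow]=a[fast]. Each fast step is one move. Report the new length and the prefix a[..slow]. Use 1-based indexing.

length 8; prefix = [1, 2, 3, 6, 7, 9, 11, 14]

slow=1 fast=2: a[fast]=2≠a[slow]=1 write a[2]=2, slow++,fast++
slow=2 fast=3: a[fast]=3≠a[slow]=2 write a[3]=3, slow++,fast++
slow=3 fast=4: a[fast]=6≠a[slow]=3 write a[4]=6, slow++,fast++
slow=4 fast=5: a[fast]=7≠a[slow]=6 write a[5]=7, slow++,fast++
slow=5 fast=6: a[fast]=7=a[slow] dup, fast++
slow=5 fast=7: a[fast]=9≠a[slow]=7 write a[6]=9, slow++,fast++
slow=6 fast=8: a[fast]=11≠a[slow]=9 write a[7]=11, slow++,fast++
slow=7 fast=9: a[fast]=14≠a[slow]=11 write a[8]=14, slow++,fast++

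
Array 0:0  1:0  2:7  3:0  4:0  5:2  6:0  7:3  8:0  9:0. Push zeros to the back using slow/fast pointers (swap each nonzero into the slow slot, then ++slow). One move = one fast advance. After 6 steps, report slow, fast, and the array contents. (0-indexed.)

slow=2, fast=6, a=[7, 2, 0, 0, 0, 0, 0, 3, 0, 0]

slow=0 fast=0: a[fast]=0, fast++
slow=0 fast=1: a[fast]=0, fast++
slow=0 fast=2: a[fast]=7≠0 swap→a[0]=7, slow++,fast++
slow=1 fast=3: a[fast]=0, fast++
slow=1 fast=4: a[fast]=0, fast++
slow=1 fast=5: a[fast]=2≠0 swap→a[1]=2, slow++,fast++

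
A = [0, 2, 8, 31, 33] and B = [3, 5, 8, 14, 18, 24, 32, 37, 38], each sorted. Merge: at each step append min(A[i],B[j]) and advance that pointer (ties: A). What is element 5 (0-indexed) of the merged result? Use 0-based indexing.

merged[5] = 8

i=0 j=0: A[i]=0<=B[j]=3 take 0, i++
i=1 j=0: A[i]=2<=B[j]=3 take 2, i++
i=2 j=0: A[i]=8>B[j]=3 take 3, j++
i=2 j=1: A[i]=8>B[j]=5 take 5, j++
i=2 j=2: A[i]=8<=B[j]=8 take 8, i++
i=3 j=2: A[i]=31>B[j]=8 take 8, j++
i=3 j=3: A[i]=31>B[j]=14 take 14, j++
i=3 j=4: A[i]=31>B[j]=18 take 18, j++
i=3 j=5: A[i]=31>B[j]=24 take 24, j++
i=3 j=6: A[i]=31<=B[j]=32 take 31, i++
i=4 j=6: A[i]=33>B[j]=32 take 32, j++
i=4 j=7: A[i]=33<=B[j]=37 take 33, i++
i=5 j=7: A done, take B[j]=37, j++
i=5 j=8: A done, take B[j]=38, j++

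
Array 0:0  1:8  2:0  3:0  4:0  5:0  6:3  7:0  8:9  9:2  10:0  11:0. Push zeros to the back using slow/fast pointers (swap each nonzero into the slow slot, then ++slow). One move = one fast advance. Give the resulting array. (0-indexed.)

(s=0,f=0) a[fast]=0 → fast++
(s=0,f=1) a[fast]=8≠0 swap→a[0]=8 → slow++,fast++
(s=1,f=2) a[fast]=0 → fast++
(s=1,f=3) a[fast]=0 → fast++
(s=1,f=4) a[fast]=0 → fast++
(s=1,f=5) a[fast]=0 → fast++
(s=1,f=6) a[fast]=3≠0 swap→a[1]=3 → slow++,fast++
(s=2,f=7) a[fast]=0 → fast++
(s=2,f=8) a[fast]=9≠0 swap→a[2]=9 → slow++,fast++
(s=3,f=9) a[fast]=2≠0 swap→a[3]=2 → slow++,fast++
(s=4,f=10) a[fast]=0 → fast++
(s=4,f=11) a[fast]=0 → fast++

[8, 3, 9, 2, 0, 0, 0, 0, 0, 0, 0, 0]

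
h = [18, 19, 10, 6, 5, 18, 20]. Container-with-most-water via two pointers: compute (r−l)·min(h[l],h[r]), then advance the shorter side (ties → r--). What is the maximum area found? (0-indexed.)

max area = 108

[0,6] min(18,20)*6=108 best=108 * → l++
[1,6] min(19,20)*5=95 best=108 → l++
[2,6] min(10,20)*4=40 best=108 → l++
[3,6] min(6,20)*3=18 best=108 → l++
[4,6] min(5,20)*2=10 best=108 → l++
[5,6] min(18,20)*1=18 best=108 → l++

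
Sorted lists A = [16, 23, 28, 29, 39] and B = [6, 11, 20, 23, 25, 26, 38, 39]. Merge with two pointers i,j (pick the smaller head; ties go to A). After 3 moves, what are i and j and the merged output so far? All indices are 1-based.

i=2, j=3, merged so far=[6, 11, 16]

[i=1,j=1] A[i]=16>B[j]=6 take 6 → j++
[i=1,j=2] A[i]=16>B[j]=11 take 11 → j++
[i=1,j=3] A[i]=16<=B[j]=20 take 16 → i++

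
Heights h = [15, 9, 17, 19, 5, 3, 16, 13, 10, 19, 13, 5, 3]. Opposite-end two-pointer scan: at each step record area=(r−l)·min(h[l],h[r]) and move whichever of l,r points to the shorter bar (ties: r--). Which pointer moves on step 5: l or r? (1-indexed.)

l

l=1 r=13: min(15,3)*12=36 best=36 *, r--
l=1 r=12: min(15,5)*11=55 best=55 *, r--
l=1 r=11: min(15,13)*10=130 best=130 *, r--
l=1 r=10: min(15,19)*9=135 best=135 *, l++
l=2 r=10: min(9,19)*8=72 best=135, l++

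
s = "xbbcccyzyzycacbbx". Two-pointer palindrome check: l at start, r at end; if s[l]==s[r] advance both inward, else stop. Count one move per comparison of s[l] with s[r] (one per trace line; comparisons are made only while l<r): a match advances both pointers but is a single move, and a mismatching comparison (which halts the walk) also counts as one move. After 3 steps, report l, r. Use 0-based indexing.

l=3, r=13

l=0 r=16: 'x'=='x', l++,r--
l=1 r=15: 'b'=='b', l++,r--
l=2 r=14: 'b'=='b', l++,r--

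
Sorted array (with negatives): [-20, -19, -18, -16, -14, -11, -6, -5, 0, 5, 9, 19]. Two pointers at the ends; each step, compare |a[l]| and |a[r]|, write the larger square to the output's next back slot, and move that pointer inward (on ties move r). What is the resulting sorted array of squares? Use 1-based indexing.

[1,12] |-20|>|19| out[12]=400 → l++
[2,12] |-19|<=|19| out[11]=361 → r--
[2,11] |-19|>|9| out[10]=361 → l++
[3,11] |-18|>|9| out[9]=324 → l++
[4,11] |-16|>|9| out[8]=256 → l++
[5,11] |-14|>|9| out[7]=196 → l++
[6,11] |-11|>|9| out[6]=121 → l++
[7,11] |-6|<=|9| out[5]=81 → r--
[7,10] |-6|>|5| out[4]=36 → l++
[8,10] |-5|<=|5| out[3]=25 → r--
[8,9] |-5|>|0| out[2]=25 → l++
[9,9] |0|<=|0| out[1]=0 → r--

[0, 25, 25, 36, 81, 121, 196, 256, 324, 361, 361, 400]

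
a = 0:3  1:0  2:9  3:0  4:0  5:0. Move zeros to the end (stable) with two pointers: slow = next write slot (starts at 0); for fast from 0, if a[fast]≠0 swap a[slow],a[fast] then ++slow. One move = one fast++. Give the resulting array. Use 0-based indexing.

[3, 9, 0, 0, 0, 0]

(s=0,f=0) a[fast]=3≠0 swap→a[0]=3 → slow++,fast++
(s=1,f=1) a[fast]=0 → fast++
(s=1,f=2) a[fast]=9≠0 swap→a[1]=9 → slow++,fast++
(s=2,f=3) a[fast]=0 → fast++
(s=2,f=4) a[fast]=0 → fast++
(s=2,f=5) a[fast]=0 → fast++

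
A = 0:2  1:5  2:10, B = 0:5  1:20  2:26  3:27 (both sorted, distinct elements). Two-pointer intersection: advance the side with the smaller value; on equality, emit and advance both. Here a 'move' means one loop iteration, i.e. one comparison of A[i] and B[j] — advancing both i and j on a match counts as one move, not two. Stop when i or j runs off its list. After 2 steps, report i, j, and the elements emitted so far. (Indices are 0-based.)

[i=0,j=0] 2<5 → i++
[i=1,j=0] 5==5 emit → i++,j++

i=2, j=1, emitted=[5]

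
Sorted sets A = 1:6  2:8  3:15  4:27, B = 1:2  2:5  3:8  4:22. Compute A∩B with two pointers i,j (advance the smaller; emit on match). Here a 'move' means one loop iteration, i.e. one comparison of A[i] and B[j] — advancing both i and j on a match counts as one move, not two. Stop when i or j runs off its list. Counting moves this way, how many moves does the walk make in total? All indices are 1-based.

[i=1,j=1] 6>2 → j++
[i=1,j=2] 6>5 → j++
[i=1,j=3] 6<8 → i++
[i=2,j=3] 8==8 emit → i++,j++
[i=3,j=4] 15<22 → i++
[i=4,j=4] 27>22 → j++

6 moves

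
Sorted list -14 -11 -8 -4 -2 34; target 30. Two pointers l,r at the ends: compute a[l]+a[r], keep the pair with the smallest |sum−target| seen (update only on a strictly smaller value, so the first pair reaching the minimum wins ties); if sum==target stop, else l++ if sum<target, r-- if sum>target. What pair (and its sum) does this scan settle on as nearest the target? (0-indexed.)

[0,5] -14+34=20 d=10 * → l++
[1,5] -11+34=23 d=7 * → l++
[2,5] -8+34=26 d=4 * → l++
[3,5] -4+34=30 d=0 * → stop

pair (-4, 34) with sum 30 (|Δ|=0)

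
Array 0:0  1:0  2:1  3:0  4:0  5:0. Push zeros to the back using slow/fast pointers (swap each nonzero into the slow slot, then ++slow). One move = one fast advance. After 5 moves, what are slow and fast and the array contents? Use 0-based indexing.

slow=0 fast=0: a[fast]=0, fast++
slow=0 fast=1: a[fast]=0, fast++
slow=0 fast=2: a[fast]=1≠0 swap→a[0]=1, slow++,fast++
slow=1 fast=3: a[fast]=0, fast++
slow=1 fast=4: a[fast]=0, fast++

slow=1, fast=5, a=[1, 0, 0, 0, 0, 0]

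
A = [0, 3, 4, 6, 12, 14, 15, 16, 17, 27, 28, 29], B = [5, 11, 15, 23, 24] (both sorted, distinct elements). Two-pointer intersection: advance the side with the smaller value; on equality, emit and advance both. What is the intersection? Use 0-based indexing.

intersection = [15]

i=0 j=0: 0<5, i++
i=1 j=0: 3<5, i++
i=2 j=0: 4<5, i++
i=3 j=0: 6>5, j++
i=3 j=1: 6<11, i++
i=4 j=1: 12>11, j++
i=4 j=2: 12<15, i++
i=5 j=2: 14<15, i++
i=6 j=2: 15==15 emit, i++,j++
i=7 j=3: 16<23, i++
i=8 j=3: 17<23, i++
i=9 j=3: 27>23, j++
i=9 j=4: 27>24, j++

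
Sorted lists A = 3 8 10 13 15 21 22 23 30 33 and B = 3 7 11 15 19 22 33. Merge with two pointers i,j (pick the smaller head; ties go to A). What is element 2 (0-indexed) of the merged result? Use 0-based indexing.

[i=0,j=0] A[i]=3<=B[j]=3 take 3 → i++
[i=1,j=0] A[i]=8>B[j]=3 take 3 → j++
[i=1,j=1] A[i]=8>B[j]=7 take 7 → j++
[i=1,j=2] A[i]=8<=B[j]=11 take 8 → i++
[i=2,j=2] A[i]=10<=B[j]=11 take 10 → i++
[i=3,j=2] A[i]=13>B[j]=11 take 11 → j++
[i=3,j=3] A[i]=13<=B[j]=15 take 13 → i++
[i=4,j=3] A[i]=15<=B[j]=15 take 15 → i++
[i=5,j=3] A[i]=21>B[j]=15 take 15 → j++
[i=5,j=4] A[i]=21>B[j]=19 take 19 → j++
[i=5,j=5] A[i]=21<=B[j]=22 take 21 → i++
[i=6,j=5] A[i]=22<=B[j]=22 take 22 → i++
[i=7,j=5] A[i]=23>B[j]=22 take 22 → j++
[i=7,j=6] A[i]=23<=B[j]=33 take 23 → i++
[i=8,j=6] A[i]=30<=B[j]=33 take 30 → i++
[i=9,j=6] A[i]=33<=B[j]=33 take 33 → i++
[i=10,j=6] A done, take B[j]=33 → j++

merged[2] = 7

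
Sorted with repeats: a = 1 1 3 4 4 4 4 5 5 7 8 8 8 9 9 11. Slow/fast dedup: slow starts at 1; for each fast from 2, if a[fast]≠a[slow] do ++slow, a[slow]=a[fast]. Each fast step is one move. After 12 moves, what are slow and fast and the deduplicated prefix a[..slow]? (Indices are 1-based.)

slow=1 fast=2: a[fast]=1=a[slow] dup, fast++
slow=1 fast=3: a[fast]=3≠a[slow]=1 write a[2]=3, slow++,fast++
slow=2 fast=4: a[fast]=4≠a[slow]=3 write a[3]=4, slow++,fast++
slow=3 fast=5: a[fast]=4=a[slow] dup, fast++
slow=3 fast=6: a[fast]=4=a[slow] dup, fast++
slow=3 fast=7: a[fast]=4=a[slow] dup, fast++
slow=3 fast=8: a[fast]=5≠a[slow]=4 write a[4]=5, slow++,fast++
slow=4 fast=9: a[fast]=5=a[slow] dup, fast++
slow=4 fast=10: a[fast]=7≠a[slow]=5 write a[5]=7, slow++,fast++
slow=5 fast=11: a[fast]=8≠a[slow]=7 write a[6]=8, slow++,fast++
slow=6 fast=12: a[fast]=8=a[slow] dup, fast++
slow=6 fast=13: a[fast]=8=a[slow] dup, fast++

slow=6, fast=14, prefix=[1, 3, 4, 5, 7, 8]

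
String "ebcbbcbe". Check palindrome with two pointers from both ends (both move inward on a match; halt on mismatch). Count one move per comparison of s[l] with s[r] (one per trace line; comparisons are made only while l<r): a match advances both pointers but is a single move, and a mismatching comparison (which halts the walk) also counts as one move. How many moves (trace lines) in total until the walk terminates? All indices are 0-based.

[0,7] 'e'=='e' → l++,r--
[1,6] 'b'=='b' → l++,r--
[2,5] 'c'=='c' → l++,r--
[3,4] 'b'=='b' → l++,r--

4 moves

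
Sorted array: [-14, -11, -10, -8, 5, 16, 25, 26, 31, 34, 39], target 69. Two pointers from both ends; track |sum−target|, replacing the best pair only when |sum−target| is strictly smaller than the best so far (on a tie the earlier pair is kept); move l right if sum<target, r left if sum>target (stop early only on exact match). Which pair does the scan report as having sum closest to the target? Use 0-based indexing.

l=0 r=10: -14+39=25 d=44 *, l++
l=1 r=10: -11+39=28 d=41 *, l++
l=2 r=10: -10+39=29 d=40 *, l++
l=3 r=10: -8+39=31 d=38 *, l++
l=4 r=10: 5+39=44 d=25 *, l++
l=5 r=10: 16+39=55 d=14 *, l++
l=6 r=10: 25+39=64 d=5 *, l++
l=7 r=10: 26+39=65 d=4 *, l++
l=8 r=10: 31+39=70 d=1 *, r--
l=8 r=9: 31+34=65 d=4, l++

pair (31, 39) with sum 70 (|Δ|=1)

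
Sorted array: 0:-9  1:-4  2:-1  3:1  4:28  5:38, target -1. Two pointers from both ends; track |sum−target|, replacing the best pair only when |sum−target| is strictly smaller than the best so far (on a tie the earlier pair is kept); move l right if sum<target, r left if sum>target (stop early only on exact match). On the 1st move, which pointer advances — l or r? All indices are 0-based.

r

l=0 r=5: -9+38=29 d=30 *, r--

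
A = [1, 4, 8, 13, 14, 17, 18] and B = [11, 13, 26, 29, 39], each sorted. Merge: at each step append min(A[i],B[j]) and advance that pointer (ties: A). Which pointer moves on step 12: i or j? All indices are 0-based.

j

i=0 j=0: A[i]=1<=B[j]=11 take 1, i++
i=1 j=0: A[i]=4<=B[j]=11 take 4, i++
i=2 j=0: A[i]=8<=B[j]=11 take 8, i++
i=3 j=0: A[i]=13>B[j]=11 take 11, j++
i=3 j=1: A[i]=13<=B[j]=13 take 13, i++
i=4 j=1: A[i]=14>B[j]=13 take 13, j++
i=4 j=2: A[i]=14<=B[j]=26 take 14, i++
i=5 j=2: A[i]=17<=B[j]=26 take 17, i++
i=6 j=2: A[i]=18<=B[j]=26 take 18, i++
i=7 j=2: A done, take B[j]=26, j++
i=7 j=3: A done, take B[j]=29, j++
i=7 j=4: A done, take B[j]=39, j++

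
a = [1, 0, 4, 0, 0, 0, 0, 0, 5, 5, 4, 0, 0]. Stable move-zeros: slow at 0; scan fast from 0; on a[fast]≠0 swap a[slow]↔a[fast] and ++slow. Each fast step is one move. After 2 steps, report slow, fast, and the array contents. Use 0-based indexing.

slow=1, fast=2, a=[1, 0, 4, 0, 0, 0, 0, 0, 5, 5, 4, 0, 0]

(s=0,f=0) a[fast]=1≠0 swap→a[0]=1 → slow++,fast++
(s=1,f=1) a[fast]=0 → fast++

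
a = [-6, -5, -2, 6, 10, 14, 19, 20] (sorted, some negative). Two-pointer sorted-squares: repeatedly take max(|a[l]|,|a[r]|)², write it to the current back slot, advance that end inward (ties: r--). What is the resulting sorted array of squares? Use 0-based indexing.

[4, 25, 36, 36, 100, 196, 361, 400]

l=0 r=7: |-6|<=|20| out[7]=400, r--
l=0 r=6: |-6|<=|19| out[6]=361, r--
l=0 r=5: |-6|<=|14| out[5]=196, r--
l=0 r=4: |-6|<=|10| out[4]=100, r--
l=0 r=3: |-6|<=|6| out[3]=36, r--
l=0 r=2: |-6|>|-2| out[2]=36, l++
l=1 r=2: |-5|>|-2| out[1]=25, l++
l=2 r=2: |-2|<=|-2| out[0]=4, r--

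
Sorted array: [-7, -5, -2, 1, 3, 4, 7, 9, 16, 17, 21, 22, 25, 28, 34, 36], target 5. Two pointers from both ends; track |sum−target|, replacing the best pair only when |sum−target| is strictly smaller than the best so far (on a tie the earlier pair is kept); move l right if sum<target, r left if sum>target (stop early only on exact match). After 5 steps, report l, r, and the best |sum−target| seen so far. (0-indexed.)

[0,15] -7+36=29 d=24 * → r--
[0,14] -7+34=27 d=22 * → r--
[0,13] -7+28=21 d=16 * → r--
[0,12] -7+25=18 d=13 * → r--
[0,11] -7+22=15 d=10 * → r--

l=0, r=10, best |Δ|=10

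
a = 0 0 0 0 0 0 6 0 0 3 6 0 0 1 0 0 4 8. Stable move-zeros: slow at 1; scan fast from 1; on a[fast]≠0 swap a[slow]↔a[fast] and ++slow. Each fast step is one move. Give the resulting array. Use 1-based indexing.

[6, 3, 6, 1, 4, 8, 0, 0, 0, 0, 0, 0, 0, 0, 0, 0, 0, 0]

slow=1 fast=1: a[fast]=0, fast++
slow=1 fast=2: a[fast]=0, fast++
slow=1 fast=3: a[fast]=0, fast++
slow=1 fast=4: a[fast]=0, fast++
slow=1 fast=5: a[fast]=0, fast++
slow=1 fast=6: a[fast]=0, fast++
slow=1 fast=7: a[fast]=6≠0 swap→a[1]=6, slow++,fast++
slow=2 fast=8: a[fast]=0, fast++
slow=2 fast=9: a[fast]=0, fast++
slow=2 fast=10: a[fast]=3≠0 swap→a[2]=3, slow++,fast++
slow=3 fast=11: a[fast]=6≠0 swap→a[3]=6, slow++,fast++
slow=4 fast=12: a[fast]=0, fast++
slow=4 fast=13: a[fast]=0, fast++
slow=4 fast=14: a[fast]=1≠0 swap→a[4]=1, slow++,fast++
slow=5 fast=15: a[fast]=0, fast++
slow=5 fast=16: a[fast]=0, fast++
slow=5 fast=17: a[fast]=4≠0 swap→a[5]=4, slow++,fast++
slow=6 fast=18: a[fast]=8≠0 swap→a[6]=8, slow++,fast++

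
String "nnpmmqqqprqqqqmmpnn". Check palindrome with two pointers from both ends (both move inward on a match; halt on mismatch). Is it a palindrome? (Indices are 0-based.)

not a palindrome (mismatch at 8,10)

l=0 r=18: 'n'=='n', l++,r--
l=1 r=17: 'n'=='n', l++,r--
l=2 r=16: 'p'=='p', l++,r--
l=3 r=15: 'm'=='m', l++,r--
l=4 r=14: 'm'=='m', l++,r--
l=5 r=13: 'q'=='q', l++,r--
l=6 r=12: 'q'=='q', l++,r--
l=7 r=11: 'q'=='q', l++,r--
l=8 r=10: 'p'!='q', stop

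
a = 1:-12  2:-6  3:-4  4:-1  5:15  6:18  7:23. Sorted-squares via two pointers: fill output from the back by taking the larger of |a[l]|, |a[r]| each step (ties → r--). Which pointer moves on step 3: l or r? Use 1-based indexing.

r

[1,7] |-12|<=|23| out[7]=529 → r--
[1,6] |-12|<=|18| out[6]=324 → r--
[1,5] |-12|<=|15| out[5]=225 → r--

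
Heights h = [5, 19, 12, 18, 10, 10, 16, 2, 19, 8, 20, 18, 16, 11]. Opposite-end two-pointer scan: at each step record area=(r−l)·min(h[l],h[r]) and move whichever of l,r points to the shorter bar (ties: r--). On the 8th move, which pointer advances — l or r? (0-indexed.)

l

l=0 r=13: min(5,11)*13=65 best=65 *, l++
l=1 r=13: min(19,11)*12=132 best=132 *, r--
l=1 r=12: min(19,16)*11=176 best=176 *, r--
l=1 r=11: min(19,18)*10=180 best=180 *, r--
l=1 r=10: min(19,20)*9=171 best=180, l++
l=2 r=10: min(12,20)*8=96 best=180, l++
l=3 r=10: min(18,20)*7=126 best=180, l++
l=4 r=10: min(10,20)*6=60 best=180, l++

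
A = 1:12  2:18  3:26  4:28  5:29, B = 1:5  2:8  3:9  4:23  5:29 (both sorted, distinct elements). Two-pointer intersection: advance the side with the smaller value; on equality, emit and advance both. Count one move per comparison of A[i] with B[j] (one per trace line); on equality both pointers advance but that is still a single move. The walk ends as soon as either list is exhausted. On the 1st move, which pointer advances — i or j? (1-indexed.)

j

i=1 j=1: 12>5, j++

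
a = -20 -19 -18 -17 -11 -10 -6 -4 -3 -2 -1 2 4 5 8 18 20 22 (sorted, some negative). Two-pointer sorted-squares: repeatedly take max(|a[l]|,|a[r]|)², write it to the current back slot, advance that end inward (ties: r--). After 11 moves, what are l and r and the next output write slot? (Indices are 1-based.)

l=8, r=14, next write slot=7

l=1 r=18: |-20|<=|22| out[18]=484, r--
l=1 r=17: |-20|<=|20| out[17]=400, r--
l=1 r=16: |-20|>|18| out[16]=400, l++
l=2 r=16: |-19|>|18| out[15]=361, l++
l=3 r=16: |-18|<=|18| out[14]=324, r--
l=3 r=15: |-18|>|8| out[13]=324, l++
l=4 r=15: |-17|>|8| out[12]=289, l++
l=5 r=15: |-11|>|8| out[11]=121, l++
l=6 r=15: |-10|>|8| out[10]=100, l++
l=7 r=15: |-6|<=|8| out[9]=64, r--
l=7 r=14: |-6|>|5| out[8]=36, l++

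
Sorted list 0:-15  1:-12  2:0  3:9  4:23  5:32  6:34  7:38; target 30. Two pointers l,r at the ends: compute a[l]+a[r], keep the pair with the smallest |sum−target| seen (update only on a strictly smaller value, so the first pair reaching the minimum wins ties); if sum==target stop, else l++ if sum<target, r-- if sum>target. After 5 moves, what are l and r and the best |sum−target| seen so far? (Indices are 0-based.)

l=0 r=7: -15+38=23 d=7 *, l++
l=1 r=7: -12+38=26 d=4 *, l++
l=2 r=7: 0+38=38 d=8, r--
l=2 r=6: 0+34=34 d=4, r--
l=2 r=5: 0+32=32 d=2 *, r--

l=2, r=4, best |Δ|=2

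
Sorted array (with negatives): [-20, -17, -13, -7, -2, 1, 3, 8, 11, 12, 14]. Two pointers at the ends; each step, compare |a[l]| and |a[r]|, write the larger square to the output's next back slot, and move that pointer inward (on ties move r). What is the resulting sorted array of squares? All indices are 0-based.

l=0 r=10: |-20|>|14| out[10]=400, l++
l=1 r=10: |-17|>|14| out[9]=289, l++
l=2 r=10: |-13|<=|14| out[8]=196, r--
l=2 r=9: |-13|>|12| out[7]=169, l++
l=3 r=9: |-7|<=|12| out[6]=144, r--
l=3 r=8: |-7|<=|11| out[5]=121, r--
l=3 r=7: |-7|<=|8| out[4]=64, r--
l=3 r=6: |-7|>|3| out[3]=49, l++
l=4 r=6: |-2|<=|3| out[2]=9, r--
l=4 r=5: |-2|>|1| out[1]=4, l++
l=5 r=5: |1|<=|1| out[0]=1, r--

[1, 4, 9, 49, 64, 121, 144, 169, 196, 289, 400]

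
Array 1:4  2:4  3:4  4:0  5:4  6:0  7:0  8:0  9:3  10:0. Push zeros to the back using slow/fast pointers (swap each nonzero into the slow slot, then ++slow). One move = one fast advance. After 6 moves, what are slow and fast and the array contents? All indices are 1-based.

slow=5, fast=7, a=[4, 4, 4, 4, 0, 0, 0, 0, 3, 0]

slow=1 fast=1: a[fast]=4≠0 swap→a[1]=4, slow++,fast++
slow=2 fast=2: a[fast]=4≠0 swap→a[2]=4, slow++,fast++
slow=3 fast=3: a[fast]=4≠0 swap→a[3]=4, slow++,fast++
slow=4 fast=4: a[fast]=0, fast++
slow=4 fast=5: a[fast]=4≠0 swap→a[4]=4, slow++,fast++
slow=5 fast=6: a[fast]=0, fast++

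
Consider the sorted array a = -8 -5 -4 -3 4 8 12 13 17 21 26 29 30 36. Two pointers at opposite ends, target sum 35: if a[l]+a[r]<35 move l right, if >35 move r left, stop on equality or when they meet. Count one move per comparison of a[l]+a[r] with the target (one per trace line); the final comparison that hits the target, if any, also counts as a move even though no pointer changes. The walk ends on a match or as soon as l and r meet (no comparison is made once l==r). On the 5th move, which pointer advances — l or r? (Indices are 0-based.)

[0,13] -8+36=28 <35 → l++
[1,13] -5+36=31 <35 → l++
[2,13] -4+36=32 <35 → l++
[3,13] -3+36=33 <35 → l++
[4,13] 4+36=40 >35 → r--

r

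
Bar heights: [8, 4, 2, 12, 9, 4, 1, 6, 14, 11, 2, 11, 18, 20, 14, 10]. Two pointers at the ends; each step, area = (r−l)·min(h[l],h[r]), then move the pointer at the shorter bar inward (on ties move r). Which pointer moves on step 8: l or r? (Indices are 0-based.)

l=0 r=15: min(8,10)*15=120 best=120 *, l++
l=1 r=15: min(4,10)*14=56 best=120, l++
l=2 r=15: min(2,10)*13=26 best=120, l++
l=3 r=15: min(12,10)*12=120 best=120, r--
l=3 r=14: min(12,14)*11=132 best=132 *, l++
l=4 r=14: min(9,14)*10=90 best=132, l++
l=5 r=14: min(4,14)*9=36 best=132, l++
l=6 r=14: min(1,14)*8=8 best=132, l++

l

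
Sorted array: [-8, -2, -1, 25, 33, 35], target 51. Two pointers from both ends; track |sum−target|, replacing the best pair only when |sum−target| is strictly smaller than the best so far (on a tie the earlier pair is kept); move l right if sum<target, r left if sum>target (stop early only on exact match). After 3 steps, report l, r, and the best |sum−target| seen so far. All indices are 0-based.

l=3, r=5, best |Δ|=17

[0,5] -8+35=27 d=24 * → l++
[1,5] -2+35=33 d=18 * → l++
[2,5] -1+35=34 d=17 * → l++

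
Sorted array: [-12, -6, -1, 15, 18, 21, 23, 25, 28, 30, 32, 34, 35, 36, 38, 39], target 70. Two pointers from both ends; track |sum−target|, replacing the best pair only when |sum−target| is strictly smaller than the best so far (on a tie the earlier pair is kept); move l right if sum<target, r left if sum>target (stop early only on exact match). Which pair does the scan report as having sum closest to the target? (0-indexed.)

l=0 r=15: -12+39=27 d=43 *, l++
l=1 r=15: -6+39=33 d=37 *, l++
l=2 r=15: -1+39=38 d=32 *, l++
l=3 r=15: 15+39=54 d=16 *, l++
l=4 r=15: 18+39=57 d=13 *, l++
l=5 r=15: 21+39=60 d=10 *, l++
l=6 r=15: 23+39=62 d=8 *, l++
l=7 r=15: 25+39=64 d=6 *, l++
l=8 r=15: 28+39=67 d=3 *, l++
l=9 r=15: 30+39=69 d=1 *, l++
l=10 r=15: 32+39=71 d=1, r--
l=10 r=14: 32+38=70 d=0 *, stop

pair (32, 38) with sum 70 (|Δ|=0)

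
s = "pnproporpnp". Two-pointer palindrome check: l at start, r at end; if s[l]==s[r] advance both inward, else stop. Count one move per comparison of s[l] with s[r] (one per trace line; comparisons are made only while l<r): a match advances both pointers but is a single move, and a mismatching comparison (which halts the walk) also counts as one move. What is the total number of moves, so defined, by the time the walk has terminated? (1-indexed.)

5 moves

l=1 r=11: 'p'=='p', l++,r--
l=2 r=10: 'n'=='n', l++,r--
l=3 r=9: 'p'=='p', l++,r--
l=4 r=8: 'r'=='r', l++,r--
l=5 r=7: 'o'=='o', l++,r--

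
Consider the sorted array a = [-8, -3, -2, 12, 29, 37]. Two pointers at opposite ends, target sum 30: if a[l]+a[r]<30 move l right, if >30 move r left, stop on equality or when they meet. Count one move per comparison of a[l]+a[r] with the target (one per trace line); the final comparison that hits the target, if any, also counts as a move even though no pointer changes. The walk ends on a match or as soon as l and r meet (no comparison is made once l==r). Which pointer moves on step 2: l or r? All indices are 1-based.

r

[1,6] -8+37=29 <30 → l++
[2,6] -3+37=34 >30 → r--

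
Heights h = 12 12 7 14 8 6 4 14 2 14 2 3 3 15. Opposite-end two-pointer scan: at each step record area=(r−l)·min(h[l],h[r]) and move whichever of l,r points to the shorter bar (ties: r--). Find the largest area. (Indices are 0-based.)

[0,13] min(12,15)*13=156 best=156 * → l++
[1,13] min(12,15)*12=144 best=156 → l++
[2,13] min(7,15)*11=77 best=156 → l++
[3,13] min(14,15)*10=140 best=156 → l++
[4,13] min(8,15)*9=72 best=156 → l++
[5,13] min(6,15)*8=48 best=156 → l++
[6,13] min(4,15)*7=28 best=156 → l++
[7,13] min(14,15)*6=84 best=156 → l++
[8,13] min(2,15)*5=10 best=156 → l++
[9,13] min(14,15)*4=56 best=156 → l++
[10,13] min(2,15)*3=6 best=156 → l++
[11,13] min(3,15)*2=6 best=156 → l++
[12,13] min(3,15)*1=3 best=156 → l++

max area = 156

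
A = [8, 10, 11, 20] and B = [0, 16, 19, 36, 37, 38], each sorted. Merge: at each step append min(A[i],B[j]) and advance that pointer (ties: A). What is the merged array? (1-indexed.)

[0, 8, 10, 11, 16, 19, 20, 36, 37, 38]

i=1 j=1: A[i]=8>B[j]=0 take 0, j++
i=1 j=2: A[i]=8<=B[j]=16 take 8, i++
i=2 j=2: A[i]=10<=B[j]=16 take 10, i++
i=3 j=2: A[i]=11<=B[j]=16 take 11, i++
i=4 j=2: A[i]=20>B[j]=16 take 16, j++
i=4 j=3: A[i]=20>B[j]=19 take 19, j++
i=4 j=4: A[i]=20<=B[j]=36 take 20, i++
i=5 j=4: A done, take B[j]=36, j++
i=5 j=5: A done, take B[j]=37, j++
i=5 j=6: A done, take B[j]=38, j++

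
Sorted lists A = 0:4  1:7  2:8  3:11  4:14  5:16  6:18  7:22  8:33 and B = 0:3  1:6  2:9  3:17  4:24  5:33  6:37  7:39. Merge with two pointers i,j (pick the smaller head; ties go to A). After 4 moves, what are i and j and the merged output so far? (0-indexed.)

i=0 j=0: A[i]=4>B[j]=3 take 3, j++
i=0 j=1: A[i]=4<=B[j]=6 take 4, i++
i=1 j=1: A[i]=7>B[j]=6 take 6, j++
i=1 j=2: A[i]=7<=B[j]=9 take 7, i++

i=2, j=2, merged so far=[3, 4, 6, 7]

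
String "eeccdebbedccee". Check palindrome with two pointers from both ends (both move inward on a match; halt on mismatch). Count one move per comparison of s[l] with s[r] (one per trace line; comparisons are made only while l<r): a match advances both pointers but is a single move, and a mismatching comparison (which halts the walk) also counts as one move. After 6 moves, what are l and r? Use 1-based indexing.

l=1 r=14: 'e'=='e', l++,r--
l=2 r=13: 'e'=='e', l++,r--
l=3 r=12: 'c'=='c', l++,r--
l=4 r=11: 'c'=='c', l++,r--
l=5 r=10: 'd'=='d', l++,r--
l=6 r=9: 'e'=='e', l++,r--

l=7, r=8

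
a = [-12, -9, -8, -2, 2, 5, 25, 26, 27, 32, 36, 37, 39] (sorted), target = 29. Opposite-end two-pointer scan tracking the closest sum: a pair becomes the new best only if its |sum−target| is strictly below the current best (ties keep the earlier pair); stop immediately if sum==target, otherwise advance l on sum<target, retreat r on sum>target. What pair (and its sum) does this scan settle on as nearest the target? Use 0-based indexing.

l=0 r=12: -12+39=27 d=2 *, l++
l=1 r=12: -9+39=30 d=1 *, r--
l=1 r=11: -9+37=28 d=1, l++
l=2 r=11: -8+37=29 d=0 *, stop

pair (-8, 37) with sum 29 (|Δ|=0)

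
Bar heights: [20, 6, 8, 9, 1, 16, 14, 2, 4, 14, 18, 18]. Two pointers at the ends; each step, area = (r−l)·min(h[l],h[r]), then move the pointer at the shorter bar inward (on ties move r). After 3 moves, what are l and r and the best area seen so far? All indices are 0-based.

[0,11] min(20,18)*11=198 best=198 * → r--
[0,10] min(20,18)*10=180 best=198 → r--
[0,9] min(20,14)*9=126 best=198 → r--

l=0, r=8, best area=198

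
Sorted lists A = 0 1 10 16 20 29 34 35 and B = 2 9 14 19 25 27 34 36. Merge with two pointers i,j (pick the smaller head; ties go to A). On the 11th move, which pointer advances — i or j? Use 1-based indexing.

i=1 j=1: A[i]=0<=B[j]=2 take 0, i++
i=2 j=1: A[i]=1<=B[j]=2 take 1, i++
i=3 j=1: A[i]=10>B[j]=2 take 2, j++
i=3 j=2: A[i]=10>B[j]=9 take 9, j++
i=3 j=3: A[i]=10<=B[j]=14 take 10, i++
i=4 j=3: A[i]=16>B[j]=14 take 14, j++
i=4 j=4: A[i]=16<=B[j]=19 take 16, i++
i=5 j=4: A[i]=20>B[j]=19 take 19, j++
i=5 j=5: A[i]=20<=B[j]=25 take 20, i++
i=6 j=5: A[i]=29>B[j]=25 take 25, j++
i=6 j=6: A[i]=29>B[j]=27 take 27, j++

j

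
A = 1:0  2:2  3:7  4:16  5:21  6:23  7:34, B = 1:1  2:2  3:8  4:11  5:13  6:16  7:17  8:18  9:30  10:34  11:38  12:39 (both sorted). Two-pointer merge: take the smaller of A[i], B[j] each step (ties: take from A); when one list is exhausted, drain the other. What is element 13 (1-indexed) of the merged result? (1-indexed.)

[i=1,j=1] A[i]=0<=B[j]=1 take 0 → i++
[i=2,j=1] A[i]=2>B[j]=1 take 1 → j++
[i=2,j=2] A[i]=2<=B[j]=2 take 2 → i++
[i=3,j=2] A[i]=7>B[j]=2 take 2 → j++
[i=3,j=3] A[i]=7<=B[j]=8 take 7 → i++
[i=4,j=3] A[i]=16>B[j]=8 take 8 → j++
[i=4,j=4] A[i]=16>B[j]=11 take 11 → j++
[i=4,j=5] A[i]=16>B[j]=13 take 13 → j++
[i=4,j=6] A[i]=16<=B[j]=16 take 16 → i++
[i=5,j=6] A[i]=21>B[j]=16 take 16 → j++
[i=5,j=7] A[i]=21>B[j]=17 take 17 → j++
[i=5,j=8] A[i]=21>B[j]=18 take 18 → j++
[i=5,j=9] A[i]=21<=B[j]=30 take 21 → i++
[i=6,j=9] A[i]=23<=B[j]=30 take 23 → i++
[i=7,j=9] A[i]=34>B[j]=30 take 30 → j++
[i=7,j=10] A[i]=34<=B[j]=34 take 34 → i++
[i=8,j=10] A done, take B[j]=34 → j++
[i=8,j=11] A done, take B[j]=38 → j++
[i=8,j=12] A done, take B[j]=39 → j++

merged[13] = 21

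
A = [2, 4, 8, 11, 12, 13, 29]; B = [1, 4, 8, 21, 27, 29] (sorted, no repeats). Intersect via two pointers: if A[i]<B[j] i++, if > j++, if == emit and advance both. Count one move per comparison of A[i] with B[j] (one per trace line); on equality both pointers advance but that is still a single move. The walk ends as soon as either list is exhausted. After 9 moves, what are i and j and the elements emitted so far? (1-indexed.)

i=7, j=6, emitted=[4, 8]

[i=1,j=1] 2>1 → j++
[i=1,j=2] 2<4 → i++
[i=2,j=2] 4==4 emit → i++,j++
[i=3,j=3] 8==8 emit → i++,j++
[i=4,j=4] 11<21 → i++
[i=5,j=4] 12<21 → i++
[i=6,j=4] 13<21 → i++
[i=7,j=4] 29>21 → j++
[i=7,j=5] 29>27 → j++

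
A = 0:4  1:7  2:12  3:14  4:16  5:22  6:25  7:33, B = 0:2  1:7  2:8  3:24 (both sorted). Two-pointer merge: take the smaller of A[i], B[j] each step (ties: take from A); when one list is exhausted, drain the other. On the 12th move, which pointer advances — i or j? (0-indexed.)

i

[i=0,j=0] A[i]=4>B[j]=2 take 2 → j++
[i=0,j=1] A[i]=4<=B[j]=7 take 4 → i++
[i=1,j=1] A[i]=7<=B[j]=7 take 7 → i++
[i=2,j=1] A[i]=12>B[j]=7 take 7 → j++
[i=2,j=2] A[i]=12>B[j]=8 take 8 → j++
[i=2,j=3] A[i]=12<=B[j]=24 take 12 → i++
[i=3,j=3] A[i]=14<=B[j]=24 take 14 → i++
[i=4,j=3] A[i]=16<=B[j]=24 take 16 → i++
[i=5,j=3] A[i]=22<=B[j]=24 take 22 → i++
[i=6,j=3] A[i]=25>B[j]=24 take 24 → j++
[i=6,j=4] B done, take A[i]=25 → i++
[i=7,j=4] B done, take A[i]=33 → i++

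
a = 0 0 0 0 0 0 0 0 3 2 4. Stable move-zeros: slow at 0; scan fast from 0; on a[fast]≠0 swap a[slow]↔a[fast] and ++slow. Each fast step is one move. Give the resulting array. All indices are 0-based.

[3, 2, 4, 0, 0, 0, 0, 0, 0, 0, 0]

slow=0 fast=0: a[fast]=0, fast++
slow=0 fast=1: a[fast]=0, fast++
slow=0 fast=2: a[fast]=0, fast++
slow=0 fast=3: a[fast]=0, fast++
slow=0 fast=4: a[fast]=0, fast++
slow=0 fast=5: a[fast]=0, fast++
slow=0 fast=6: a[fast]=0, fast++
slow=0 fast=7: a[fast]=0, fast++
slow=0 fast=8: a[fast]=3≠0 swap→a[0]=3, slow++,fast++
slow=1 fast=9: a[fast]=2≠0 swap→a[1]=2, slow++,fast++
slow=2 fast=10: a[fast]=4≠0 swap→a[2]=4, slow++,fast++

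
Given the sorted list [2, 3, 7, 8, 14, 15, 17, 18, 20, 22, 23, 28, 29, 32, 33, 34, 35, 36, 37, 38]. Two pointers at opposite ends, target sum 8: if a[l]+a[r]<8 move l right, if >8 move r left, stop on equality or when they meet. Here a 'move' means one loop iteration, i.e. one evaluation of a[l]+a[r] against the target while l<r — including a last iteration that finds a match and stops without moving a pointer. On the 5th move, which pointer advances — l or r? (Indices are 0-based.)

r

[0,19] 2+38=40 >8 → r--
[0,18] 2+37=39 >8 → r--
[0,17] 2+36=38 >8 → r--
[0,16] 2+35=37 >8 → r--
[0,15] 2+34=36 >8 → r--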